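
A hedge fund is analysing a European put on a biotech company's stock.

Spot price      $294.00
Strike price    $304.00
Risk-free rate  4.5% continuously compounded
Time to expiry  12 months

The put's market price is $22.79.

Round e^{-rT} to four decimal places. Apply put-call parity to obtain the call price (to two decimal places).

$26.17

exp(−rT) = exp(−0.045·1) = 0.9560
Put-call parity: C − P = S − K·e^(−rT) = 294 − 304·0.9560 = 294 − 290.6240 = 3.3760
C = P + (C − P) = 22.79 + (3.3760) = 26.1660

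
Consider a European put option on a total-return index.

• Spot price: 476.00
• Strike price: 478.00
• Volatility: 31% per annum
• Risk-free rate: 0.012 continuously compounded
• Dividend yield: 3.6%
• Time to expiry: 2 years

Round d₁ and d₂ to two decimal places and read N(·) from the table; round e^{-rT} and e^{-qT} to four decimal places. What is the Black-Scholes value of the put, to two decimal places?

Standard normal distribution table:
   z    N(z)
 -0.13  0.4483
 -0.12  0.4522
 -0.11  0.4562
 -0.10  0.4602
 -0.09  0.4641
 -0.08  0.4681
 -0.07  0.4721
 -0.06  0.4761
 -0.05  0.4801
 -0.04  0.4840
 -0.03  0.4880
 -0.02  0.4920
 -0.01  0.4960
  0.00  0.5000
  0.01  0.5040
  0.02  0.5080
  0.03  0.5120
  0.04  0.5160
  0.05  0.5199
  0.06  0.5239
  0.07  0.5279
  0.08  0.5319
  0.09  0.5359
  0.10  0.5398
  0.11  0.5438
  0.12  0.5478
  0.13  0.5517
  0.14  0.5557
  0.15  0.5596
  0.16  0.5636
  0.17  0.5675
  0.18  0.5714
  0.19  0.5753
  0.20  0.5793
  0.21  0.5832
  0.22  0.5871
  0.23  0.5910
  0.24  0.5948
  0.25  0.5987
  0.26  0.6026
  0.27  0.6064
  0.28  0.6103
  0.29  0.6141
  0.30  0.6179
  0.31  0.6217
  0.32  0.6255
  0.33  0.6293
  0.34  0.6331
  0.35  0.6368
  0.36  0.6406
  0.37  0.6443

σ√T = 0.31·√2 = 0.4384
ln(S/K) + (r − q + σ²/2)T = ln(476/478) + (0.012 − 0.036 + 0.31²/2)·2 = -0.0042 + 0.0481 = 0.0439
d₁ = 0.0439 / 0.4384 = 0.1002 which rounds to 0.10
d₂ = d₁ − σ√T = 0.1002 − 0.4384 = -0.3383 which rounds to -0.34
exp(−qT) = exp(−0.036·2) = 0.9305;  exp(−rT) = exp(−0.012·2) = 0.9763
P = 478·0.9763·N(0.34) − 476·0.9305·N(-0.10) = 478·0.9763·0.6331 − 476·0.9305·0.4602 = 295.4497 − 203.8309 = 91.6188

91.62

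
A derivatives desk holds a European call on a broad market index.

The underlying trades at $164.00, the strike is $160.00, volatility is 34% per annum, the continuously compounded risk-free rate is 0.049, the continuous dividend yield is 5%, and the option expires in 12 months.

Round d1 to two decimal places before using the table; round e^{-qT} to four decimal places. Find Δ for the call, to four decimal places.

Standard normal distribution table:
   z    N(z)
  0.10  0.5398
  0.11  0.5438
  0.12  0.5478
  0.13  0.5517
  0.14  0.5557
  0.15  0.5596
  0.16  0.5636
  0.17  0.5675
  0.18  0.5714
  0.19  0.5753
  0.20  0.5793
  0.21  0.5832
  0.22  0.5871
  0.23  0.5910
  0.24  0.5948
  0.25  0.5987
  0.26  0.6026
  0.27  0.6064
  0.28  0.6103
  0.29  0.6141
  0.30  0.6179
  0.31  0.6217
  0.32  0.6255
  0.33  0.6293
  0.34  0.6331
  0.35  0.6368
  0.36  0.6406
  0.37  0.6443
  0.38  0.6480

σ√T = 0.34 × 1.0000 = 0.3400
d₁ = [ln(164/160) + (0.049 − 0.05 + 0.34²/2)·1] / 0.3400 = [0.0247 + 0.0568] / 0.3400 = 0.2397 which rounds to 0.24
N(d₁) = N(0.24) = 0.5948
Δ_call = e^(−qT)·N(d₁) = 0.9512·0.5948 = 0.5658

0.5658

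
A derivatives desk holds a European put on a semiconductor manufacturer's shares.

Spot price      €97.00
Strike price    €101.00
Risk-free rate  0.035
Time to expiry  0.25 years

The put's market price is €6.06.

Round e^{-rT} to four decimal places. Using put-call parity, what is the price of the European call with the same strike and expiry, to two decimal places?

e^(−rT) = e^(−0.035·0.25) = 0.9913
Put-call parity: C − P = S − K·e^(−rT) = 97 − 101·0.9913 = 97 − 100.1213 = -3.1213
C = P + (C − P) = 6.06 + (-3.1213) = 2.9387

€2.94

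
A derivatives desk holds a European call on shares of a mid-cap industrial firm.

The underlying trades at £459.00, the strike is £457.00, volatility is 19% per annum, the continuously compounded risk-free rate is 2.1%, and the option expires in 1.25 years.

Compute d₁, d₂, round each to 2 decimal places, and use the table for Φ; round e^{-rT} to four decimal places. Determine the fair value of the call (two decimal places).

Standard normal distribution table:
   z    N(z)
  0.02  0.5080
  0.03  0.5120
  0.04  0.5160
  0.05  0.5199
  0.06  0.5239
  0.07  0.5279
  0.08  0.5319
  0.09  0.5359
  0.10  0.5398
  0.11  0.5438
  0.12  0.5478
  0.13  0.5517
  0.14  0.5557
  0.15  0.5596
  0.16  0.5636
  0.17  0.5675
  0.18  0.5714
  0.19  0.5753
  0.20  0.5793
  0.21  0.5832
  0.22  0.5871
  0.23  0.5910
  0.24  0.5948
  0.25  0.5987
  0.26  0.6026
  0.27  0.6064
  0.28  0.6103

σ√T = 0.19·√1.25 = 0.2124
d₁ = [ln(459/457) + (0.021 + ½·0.19²)·1.25] / (σ√T) = (0.0044 + 0.0488) / 0.2124 = 0.2503 which rounds to 0.25
d₂ = 0.2503 − 0.2124 = 0.0379 which rounds to 0.04
e^(−rT) = e^(−0.021·1.25) = 0.9741
N(d₁) = N(0.25) = 0.5987;  N(d₂) = N(0.04) = 0.5160
C = 459·0.5987 − 457·0.9741·0.5160 = 274.8033 − 229.7045 = 45.0988

£45.10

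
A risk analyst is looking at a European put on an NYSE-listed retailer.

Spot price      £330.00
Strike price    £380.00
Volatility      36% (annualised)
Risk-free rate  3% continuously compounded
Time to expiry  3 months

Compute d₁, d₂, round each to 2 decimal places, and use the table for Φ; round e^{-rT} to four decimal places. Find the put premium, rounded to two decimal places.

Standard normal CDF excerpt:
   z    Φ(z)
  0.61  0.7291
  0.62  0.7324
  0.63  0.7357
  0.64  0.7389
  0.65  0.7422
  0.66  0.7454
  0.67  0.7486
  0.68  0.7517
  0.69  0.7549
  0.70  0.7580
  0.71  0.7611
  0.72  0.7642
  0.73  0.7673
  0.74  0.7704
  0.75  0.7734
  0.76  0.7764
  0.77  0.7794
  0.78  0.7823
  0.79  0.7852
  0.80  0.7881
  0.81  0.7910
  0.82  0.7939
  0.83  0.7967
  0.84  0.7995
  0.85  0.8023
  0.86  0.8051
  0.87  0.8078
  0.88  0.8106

σ√T = 0.36 × 0.5000 = 0.1800
d₁ = [ln(330/380) + (0.03 + 0.36²/2)·0.25] / 0.1800 = [-0.1411 + 0.0237] / 0.1800 = -0.6521 ⇒ -0.65
d₂ = d₁ − σ√T = -0.6521 − 0.1800 = -0.8321 ⇒ -0.83
exp(−rT) = exp(−0.03·0.25) = 0.9925
N(−d₂) = N(0.83) = 0.7967;  N(−d₁) = N(0.65) = 0.7422
P = 380·0.9925·0.7967 − 330·0.7422 = 300.4754 − 244.9260 = 55.5494

£55.55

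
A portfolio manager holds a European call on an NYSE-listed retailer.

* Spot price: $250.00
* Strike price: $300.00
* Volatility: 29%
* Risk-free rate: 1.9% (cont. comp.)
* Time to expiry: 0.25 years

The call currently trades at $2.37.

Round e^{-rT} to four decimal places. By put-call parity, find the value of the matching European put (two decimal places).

e^(−rT) = e^(−0.019·0.25) = 0.9953
Put-call parity: C − P = S − K·e^(−rT) = 250 − 300·0.9953 = 250 − 298.5900 = -48.5900
P = C − (C − P) = 2.37 − (-48.5900) = 50.9600

$50.96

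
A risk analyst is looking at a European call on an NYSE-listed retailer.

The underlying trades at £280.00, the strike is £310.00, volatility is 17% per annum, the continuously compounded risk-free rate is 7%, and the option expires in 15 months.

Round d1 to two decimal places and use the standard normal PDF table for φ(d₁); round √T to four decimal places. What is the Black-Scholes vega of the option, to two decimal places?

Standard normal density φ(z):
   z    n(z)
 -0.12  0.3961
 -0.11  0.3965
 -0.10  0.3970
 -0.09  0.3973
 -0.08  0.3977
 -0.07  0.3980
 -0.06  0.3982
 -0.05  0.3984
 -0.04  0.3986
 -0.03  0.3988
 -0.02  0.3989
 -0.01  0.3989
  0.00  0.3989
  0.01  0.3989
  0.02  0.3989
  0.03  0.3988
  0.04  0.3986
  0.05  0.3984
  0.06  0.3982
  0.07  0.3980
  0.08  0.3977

124.87

T = 1.25;  σ√T = 0.1901
ln(S/K) + (r + σ²/2)T = ln(280/310) + (0.07 + 0.17²/2)·1.25 = -0.1018 + 0.1056 = 0.0038
d₁ = 0.0038 / 0.1901 = 0.0199 which rounds to 0.02
√T = √1.25 = 1.1180
φ(d₁) = φ(0.02) = 0.3989
vega = S·φ(d₁)·√T = 280·0.3989·1.1180 = 124.8717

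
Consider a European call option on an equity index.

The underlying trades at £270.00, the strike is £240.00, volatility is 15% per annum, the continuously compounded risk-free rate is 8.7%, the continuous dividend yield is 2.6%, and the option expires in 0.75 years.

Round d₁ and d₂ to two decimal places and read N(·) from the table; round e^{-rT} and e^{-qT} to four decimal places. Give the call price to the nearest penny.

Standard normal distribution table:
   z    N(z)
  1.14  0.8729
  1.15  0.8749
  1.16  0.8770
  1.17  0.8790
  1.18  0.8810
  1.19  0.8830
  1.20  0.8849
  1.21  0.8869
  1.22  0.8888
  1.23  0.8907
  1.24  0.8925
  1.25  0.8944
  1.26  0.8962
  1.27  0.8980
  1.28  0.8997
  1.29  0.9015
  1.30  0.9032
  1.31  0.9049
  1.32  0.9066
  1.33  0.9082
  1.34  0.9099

£41.53

σ√T = 0.15·√0.75 = 0.1299
ln(S/K) + (r − q + σ²/2)T = ln(270/240) + (0.087 − 0.026 + 0.15²/2)·0.75 = 0.1178 + 0.0542 = 0.1720
d₁ = 0.1720 / 0.1299 = 1.3238 which rounds to 1.32
d₂ = d₁ − σ√T = 1.3238 − 0.1299 = 1.1939 which rounds to 1.19
exp(−qT) = exp(−0.026·0.75) = 0.9807;  exp(−rT) = exp(−0.087·0.75) = 0.9368
C = 270·0.9807·N(1.32) − 240·0.9368·N(1.19) = 270·0.9807·0.9066 − 240·0.9368·0.8830 = 240.0577 − 198.5267 = 41.5311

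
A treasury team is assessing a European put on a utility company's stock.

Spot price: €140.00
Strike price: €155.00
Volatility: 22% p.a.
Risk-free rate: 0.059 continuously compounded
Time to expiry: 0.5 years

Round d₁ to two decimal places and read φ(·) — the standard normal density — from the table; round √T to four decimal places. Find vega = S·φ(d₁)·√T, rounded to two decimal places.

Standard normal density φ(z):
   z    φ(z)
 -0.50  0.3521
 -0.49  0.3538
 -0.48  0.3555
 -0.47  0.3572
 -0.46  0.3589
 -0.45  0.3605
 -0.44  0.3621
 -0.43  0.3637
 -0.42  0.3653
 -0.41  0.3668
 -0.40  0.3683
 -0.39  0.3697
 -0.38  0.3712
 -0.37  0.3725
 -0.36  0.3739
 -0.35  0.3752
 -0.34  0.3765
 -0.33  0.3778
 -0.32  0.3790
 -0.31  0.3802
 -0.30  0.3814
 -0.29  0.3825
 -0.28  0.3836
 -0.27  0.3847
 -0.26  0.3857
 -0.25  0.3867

T = 0.5;  σ√T = 0.1556
ln(S/K) + (r + σ²/2)T = ln(140/155) + (0.059 + 0.22²/2)·0.5 = -0.1018 + 0.0416 = -0.0602
d₁ = -0.0602 / 0.1556 = -0.3869 ⇒ -0.39
√T = √0.5 = 0.7071
φ(d₁) = φ(-0.39) = 0.3697
vega = S·φ(d₁)·√T = 140·0.3697·0.7071 = 36.5981

36.60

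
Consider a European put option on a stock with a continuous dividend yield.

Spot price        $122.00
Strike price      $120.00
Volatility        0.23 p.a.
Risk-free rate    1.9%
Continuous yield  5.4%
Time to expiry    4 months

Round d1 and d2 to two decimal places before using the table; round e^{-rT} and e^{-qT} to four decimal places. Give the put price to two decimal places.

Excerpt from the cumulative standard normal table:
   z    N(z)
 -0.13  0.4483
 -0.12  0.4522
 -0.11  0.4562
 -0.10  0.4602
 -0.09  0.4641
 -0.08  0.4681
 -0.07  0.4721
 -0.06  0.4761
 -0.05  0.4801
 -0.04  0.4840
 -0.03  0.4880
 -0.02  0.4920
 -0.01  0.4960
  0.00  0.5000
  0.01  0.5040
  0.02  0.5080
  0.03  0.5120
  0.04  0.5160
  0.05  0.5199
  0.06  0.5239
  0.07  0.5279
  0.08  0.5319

$5.91

σ√T = 0.23·√0.3333 = 0.1328
d₁ = [ln(122/120) + (0.019 − 0.054 + 0.23²/2)·0.3333] / 0.1328 = [0.0165 − 0.0029] / 0.1328 = 0.1030 → 0.10
d₂ = d₁ − σ√T = 0.1030 − 0.1328 = -0.0298 → -0.03
e^(−qT) = e^(−0.054·0.3333) = 0.9822;  e^(−rT) = e^(−0.019·0.3333) = 0.9937
P = 120·0.9937·N(0.03) − 122·0.9822·N(-0.10) = 120·0.9937·0.5120 − 122·0.9822·0.4602 = 61.0529 − 55.1450 = 5.9079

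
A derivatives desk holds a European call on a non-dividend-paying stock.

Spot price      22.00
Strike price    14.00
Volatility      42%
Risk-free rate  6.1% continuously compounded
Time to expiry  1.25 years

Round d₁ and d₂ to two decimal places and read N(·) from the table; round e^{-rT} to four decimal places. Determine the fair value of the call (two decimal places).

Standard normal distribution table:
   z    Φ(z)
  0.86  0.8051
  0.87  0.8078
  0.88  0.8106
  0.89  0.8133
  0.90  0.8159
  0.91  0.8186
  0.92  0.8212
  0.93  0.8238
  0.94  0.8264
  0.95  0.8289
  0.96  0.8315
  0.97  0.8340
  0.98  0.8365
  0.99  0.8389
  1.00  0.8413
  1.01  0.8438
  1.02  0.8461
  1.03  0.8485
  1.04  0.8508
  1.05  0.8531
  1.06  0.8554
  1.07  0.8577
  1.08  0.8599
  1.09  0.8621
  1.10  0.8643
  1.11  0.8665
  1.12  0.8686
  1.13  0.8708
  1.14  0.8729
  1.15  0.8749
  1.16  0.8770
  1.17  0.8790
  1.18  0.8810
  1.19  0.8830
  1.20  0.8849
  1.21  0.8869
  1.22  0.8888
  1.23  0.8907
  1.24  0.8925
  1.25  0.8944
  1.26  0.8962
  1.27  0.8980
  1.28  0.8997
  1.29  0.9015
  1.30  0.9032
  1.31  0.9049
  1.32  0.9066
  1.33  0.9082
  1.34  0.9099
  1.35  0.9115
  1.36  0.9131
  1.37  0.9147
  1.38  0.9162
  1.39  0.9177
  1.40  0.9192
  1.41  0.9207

T = 1.25;  σ√T = 0.4696
ln(S/K) + (r + σ²/2)T = ln(22/14) + (0.061 + 0.42²/2)·1.25 = 0.4520 + 0.1865 = 0.6385
d₁ = 0.6385 / 0.4696 = 1.3597 ⇒ 1.36
d₂ = d₁ − σ√T = 1.3597 − 0.4696 = 0.8901 ⇒ 0.89
exp(−rT) = exp(−0.061·1.25) = 0.9266
N(d₁) = N(1.36) = 0.9131;  N(d₂) = N(0.89) = 0.8133
C = 22·0.9131 − 14·0.9266·0.8133 = 20.0882 − 10.5505 = 9.5377

9.54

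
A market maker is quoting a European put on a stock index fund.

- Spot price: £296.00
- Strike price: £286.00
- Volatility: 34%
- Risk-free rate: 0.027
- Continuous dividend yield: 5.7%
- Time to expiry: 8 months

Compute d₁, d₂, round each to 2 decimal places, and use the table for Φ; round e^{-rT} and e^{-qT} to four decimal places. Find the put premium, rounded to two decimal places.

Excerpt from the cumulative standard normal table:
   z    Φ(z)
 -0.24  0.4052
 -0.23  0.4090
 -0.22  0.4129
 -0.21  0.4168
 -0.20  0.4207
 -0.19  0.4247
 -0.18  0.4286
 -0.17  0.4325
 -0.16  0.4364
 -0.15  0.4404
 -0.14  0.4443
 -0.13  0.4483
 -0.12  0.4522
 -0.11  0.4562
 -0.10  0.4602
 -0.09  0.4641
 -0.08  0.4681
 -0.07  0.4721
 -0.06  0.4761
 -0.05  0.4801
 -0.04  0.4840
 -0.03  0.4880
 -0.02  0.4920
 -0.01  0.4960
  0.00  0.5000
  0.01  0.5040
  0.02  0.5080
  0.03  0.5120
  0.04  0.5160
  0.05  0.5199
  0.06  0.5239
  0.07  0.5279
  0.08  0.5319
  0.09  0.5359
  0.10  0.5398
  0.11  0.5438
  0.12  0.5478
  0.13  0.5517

T = 0.6667;  σ√T = 0.2776
d₁ = [ln(296/286) + (0.027 − 0.057 + ½·0.34²)·0.6667] / (σ√T) = (0.0344 + 0.0185) / 0.2776 = 0.1906 → 0.19
d₂ = 0.1906 − 0.2776 = -0.0870 → -0.09
e^(−qT) = e^(−0.057·0.6667) = 0.9627;  e^(−rT) = e^(−0.027·0.6667) = 0.9822
N(−d₂) = N(0.09) = 0.5359;  N(−d₁) = N(-0.19) = 0.4247
P = 286·0.9822·0.5359 − 296·0.9627·0.4247 = 150.5392 − 121.0222 = 29.5171

£29.52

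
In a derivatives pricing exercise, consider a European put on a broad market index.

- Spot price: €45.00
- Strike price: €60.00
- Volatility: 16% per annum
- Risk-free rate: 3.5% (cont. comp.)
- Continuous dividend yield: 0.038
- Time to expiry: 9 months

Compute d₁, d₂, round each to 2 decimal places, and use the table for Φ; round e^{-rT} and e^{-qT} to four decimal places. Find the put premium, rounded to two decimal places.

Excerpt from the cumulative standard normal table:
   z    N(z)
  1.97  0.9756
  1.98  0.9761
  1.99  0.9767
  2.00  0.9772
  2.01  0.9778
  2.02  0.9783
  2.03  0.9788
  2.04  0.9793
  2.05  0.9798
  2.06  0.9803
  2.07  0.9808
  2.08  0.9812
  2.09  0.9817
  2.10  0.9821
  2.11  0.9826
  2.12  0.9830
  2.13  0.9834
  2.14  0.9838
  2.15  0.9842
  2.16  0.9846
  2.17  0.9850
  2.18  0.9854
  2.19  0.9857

σ√T = 0.16·√0.75 = 0.1386
ln(S/K) + (r − q + σ²/2)T = ln(45/60) + (0.035 − 0.038 + 0.16²/2)·0.75 = -0.2877 + 0.0074 = -0.2803
d₁ = -0.2803 / 0.1386 = -2.0231 ⇒ -2.02
d₂ = d₁ − σ√T = -2.0231 − 0.1386 = -2.1617 ⇒ -2.16
exp(−qT) = exp(−0.038·0.75) = 0.9719;  exp(−rT) = exp(−0.035·0.75) = 0.9741
P = 60·0.9741·N(2.16) − 45·0.9719·N(2.02) = 60·0.9741·0.9846 − 45·0.9719·0.9783 = 57.5459 − 42.7864 = 14.7595

€14.76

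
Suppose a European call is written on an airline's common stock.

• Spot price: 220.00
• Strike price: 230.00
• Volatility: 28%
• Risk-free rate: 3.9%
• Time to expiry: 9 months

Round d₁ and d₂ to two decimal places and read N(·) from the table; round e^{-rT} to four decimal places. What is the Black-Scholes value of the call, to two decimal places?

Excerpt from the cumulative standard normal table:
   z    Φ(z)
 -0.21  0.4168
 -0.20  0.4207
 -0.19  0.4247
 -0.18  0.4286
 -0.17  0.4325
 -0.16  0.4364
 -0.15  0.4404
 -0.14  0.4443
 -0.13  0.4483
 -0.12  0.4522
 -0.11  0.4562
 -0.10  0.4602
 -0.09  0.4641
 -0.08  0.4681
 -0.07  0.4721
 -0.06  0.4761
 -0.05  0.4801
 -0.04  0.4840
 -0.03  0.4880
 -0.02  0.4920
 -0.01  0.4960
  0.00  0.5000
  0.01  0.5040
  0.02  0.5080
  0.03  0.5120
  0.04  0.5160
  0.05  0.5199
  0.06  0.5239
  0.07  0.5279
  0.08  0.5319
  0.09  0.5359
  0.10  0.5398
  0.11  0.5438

T = 0.75;  σ√T = 0.2425
d₁ = [ln(220/230) + (0.039 + 0.28²/2)·0.75] / 0.2425 = [-0.0445 + 0.0587] / 0.2425 = 0.0586 ≈ 0.06
d₂ = d₁ − σ√T = 0.0586 − 0.2425 = -0.1839 ≈ -0.18
e^(−rT) = e^(−0.039·0.75) = 0.9712
N(d₁) = N(0.06) = 0.5239;  N(d₂) = N(-0.18) = 0.4286
C = 220·0.5239 − 230·0.9712·0.4286 = 115.2580 − 95.7390 = 19.5190

19.52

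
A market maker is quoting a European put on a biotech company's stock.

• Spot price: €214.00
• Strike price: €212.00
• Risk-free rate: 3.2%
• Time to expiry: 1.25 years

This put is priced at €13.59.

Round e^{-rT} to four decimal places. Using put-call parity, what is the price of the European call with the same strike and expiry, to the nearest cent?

e^(−rT) = e^(−0.032·1.25) = 0.9608
Put-call parity: C − P = S − K·e^(−rT) = 214 − 212·0.9608 = 214 − 203.6896 = 10.3104
C = P + (C − P) = 13.59 + (10.3104) = 23.9004

€23.90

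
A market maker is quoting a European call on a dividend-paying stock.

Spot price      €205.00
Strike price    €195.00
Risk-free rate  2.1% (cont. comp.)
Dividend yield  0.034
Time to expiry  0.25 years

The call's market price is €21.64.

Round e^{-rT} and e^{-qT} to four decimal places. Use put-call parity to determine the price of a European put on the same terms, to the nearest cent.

€12.37

e^(−qT) = e^(−0.034·0.25) = 0.9915;  e^(−rT) = e^(−0.021·0.25) = 0.9948
Put-call parity: C − P = S·e^(−qT) − K·e^(−rT) = 205·0.9915 − 195·0.9948 = 203.2575 − 193.9860 = 9.2715
P = C − (C − P) = 21.64 − (9.2715) = 12.3685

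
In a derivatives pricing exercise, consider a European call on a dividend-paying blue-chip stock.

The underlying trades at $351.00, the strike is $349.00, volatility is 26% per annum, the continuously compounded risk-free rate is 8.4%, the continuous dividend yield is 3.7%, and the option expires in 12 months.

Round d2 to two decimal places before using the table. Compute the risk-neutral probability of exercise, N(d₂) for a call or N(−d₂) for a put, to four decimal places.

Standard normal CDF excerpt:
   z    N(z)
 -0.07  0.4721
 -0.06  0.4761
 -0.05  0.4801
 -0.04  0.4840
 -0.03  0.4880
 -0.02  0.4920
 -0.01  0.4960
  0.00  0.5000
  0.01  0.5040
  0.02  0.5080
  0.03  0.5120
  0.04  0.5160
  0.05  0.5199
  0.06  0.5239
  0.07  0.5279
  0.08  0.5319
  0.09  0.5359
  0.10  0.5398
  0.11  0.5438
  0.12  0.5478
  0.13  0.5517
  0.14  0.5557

0.5279

T = 1;  σ√T = 0.2600
d₁ = [ln(351/349) + (0.084 − 0.037 + 0.26²/2)·1] / 0.2600 = [0.0057 + 0.0808] / 0.2600 = 0.3327 which rounds to 0.33
d₂ = d₁ − σ√T = 0.3327 − 0.2600 = 0.0727 which rounds to 0.07
Pr(exercise) under Q = N(d₂) = 0.5279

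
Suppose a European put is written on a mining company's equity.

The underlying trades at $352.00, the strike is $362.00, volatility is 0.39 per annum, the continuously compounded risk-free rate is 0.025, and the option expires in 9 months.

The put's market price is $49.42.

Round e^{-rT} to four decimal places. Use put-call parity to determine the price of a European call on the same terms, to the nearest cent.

$46.15

e^(−rT) = e^(−0.025·0.75) = 0.9814
Put-call parity: C − P = S − K·e^(−rT) = 352 − 362·0.9814 = 352 − 355.2668 = -3.2668
C = P + (C − P) = 49.42 + (-3.2668) = 46.1532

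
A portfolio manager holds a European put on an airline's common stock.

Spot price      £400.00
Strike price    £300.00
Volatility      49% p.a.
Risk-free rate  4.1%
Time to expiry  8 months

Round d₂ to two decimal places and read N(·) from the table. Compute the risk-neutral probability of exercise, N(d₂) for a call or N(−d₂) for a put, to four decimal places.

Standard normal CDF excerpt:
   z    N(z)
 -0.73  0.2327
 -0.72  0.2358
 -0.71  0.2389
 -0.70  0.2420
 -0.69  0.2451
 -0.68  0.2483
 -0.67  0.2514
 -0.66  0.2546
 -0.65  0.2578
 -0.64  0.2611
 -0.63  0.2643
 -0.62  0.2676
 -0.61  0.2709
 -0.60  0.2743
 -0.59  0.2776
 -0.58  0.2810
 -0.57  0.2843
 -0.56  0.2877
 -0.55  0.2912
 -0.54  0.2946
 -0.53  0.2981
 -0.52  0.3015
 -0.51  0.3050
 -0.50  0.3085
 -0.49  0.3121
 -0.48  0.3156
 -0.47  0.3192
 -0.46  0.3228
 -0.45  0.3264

T = 0.6667;  σ√T = 0.4001
d₁ = [ln(400/300) + (0.041 + 0.49²/2)·0.6667] / 0.4001 = [0.2877 + 0.1074] / 0.4001 = 0.9874 which rounds to 0.99
d₂ = d₁ − σ√T = 0.9874 − 0.4001 = 0.5873 which rounds to 0.59
Risk-neutral Pr[S_T < K] = N(−d₂) = N(-0.59) = 0.2776

0.2776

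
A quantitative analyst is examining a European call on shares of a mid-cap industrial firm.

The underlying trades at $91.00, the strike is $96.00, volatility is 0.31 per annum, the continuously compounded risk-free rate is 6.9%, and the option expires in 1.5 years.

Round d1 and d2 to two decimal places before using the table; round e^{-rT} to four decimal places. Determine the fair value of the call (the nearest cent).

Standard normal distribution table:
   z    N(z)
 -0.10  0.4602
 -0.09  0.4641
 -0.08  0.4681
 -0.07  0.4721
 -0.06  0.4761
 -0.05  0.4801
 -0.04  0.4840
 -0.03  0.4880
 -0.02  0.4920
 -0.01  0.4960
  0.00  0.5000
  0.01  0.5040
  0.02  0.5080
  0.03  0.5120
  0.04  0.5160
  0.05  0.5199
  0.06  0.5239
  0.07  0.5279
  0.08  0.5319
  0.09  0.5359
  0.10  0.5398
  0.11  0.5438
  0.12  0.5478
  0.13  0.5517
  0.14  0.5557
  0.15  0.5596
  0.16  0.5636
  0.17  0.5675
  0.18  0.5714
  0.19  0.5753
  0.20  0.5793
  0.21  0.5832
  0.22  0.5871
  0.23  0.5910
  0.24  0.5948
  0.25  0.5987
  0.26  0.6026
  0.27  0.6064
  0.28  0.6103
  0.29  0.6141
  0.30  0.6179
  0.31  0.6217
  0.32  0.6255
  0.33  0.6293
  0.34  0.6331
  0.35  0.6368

$15.71

σ√T = 0.31 × 1.2247 = 0.3797
d₁ = [ln(91/96) + (0.069 + ½·0.31²)·1.5] / (σ√T) = (-0.0535 + 0.1756) / 0.3797 = 0.3216 ⇒ 0.32
d₂ = 0.3216 − 0.3797 = -0.0581 ⇒ -0.06
exp(−rT) = exp(−0.069·1.5) = 0.9017
N(d₁) = N(0.32) = 0.6255;  N(d₂) = N(-0.06) = 0.4761
C = 91·0.6255 − 96·0.9017·0.4761 = 56.9205 − 41.2127 = 15.7078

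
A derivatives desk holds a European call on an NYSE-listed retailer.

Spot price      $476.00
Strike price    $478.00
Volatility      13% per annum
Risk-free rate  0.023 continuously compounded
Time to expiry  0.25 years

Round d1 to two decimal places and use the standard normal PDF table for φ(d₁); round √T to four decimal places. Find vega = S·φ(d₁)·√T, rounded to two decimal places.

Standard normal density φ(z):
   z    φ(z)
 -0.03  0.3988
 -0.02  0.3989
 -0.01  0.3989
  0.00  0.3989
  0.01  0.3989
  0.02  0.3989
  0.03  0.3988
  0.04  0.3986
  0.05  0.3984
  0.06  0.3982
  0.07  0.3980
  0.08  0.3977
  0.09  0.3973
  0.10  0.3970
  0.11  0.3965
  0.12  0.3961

94.77

σ√T = 0.13 × 0.5000 = 0.0650
d₁ = [ln(476/478) + (0.023 + 0.13²/2)·0.25] / 0.0650 = [-0.0042 + 0.0079] / 0.0650 = 0.0565 ≈ 0.06
√T = √0.25 = 0.5000
φ(d₁) = φ(0.06) = 0.3982
vega = S·φ(d₁)·√T = 476·0.3982·0.5000 = 94.7716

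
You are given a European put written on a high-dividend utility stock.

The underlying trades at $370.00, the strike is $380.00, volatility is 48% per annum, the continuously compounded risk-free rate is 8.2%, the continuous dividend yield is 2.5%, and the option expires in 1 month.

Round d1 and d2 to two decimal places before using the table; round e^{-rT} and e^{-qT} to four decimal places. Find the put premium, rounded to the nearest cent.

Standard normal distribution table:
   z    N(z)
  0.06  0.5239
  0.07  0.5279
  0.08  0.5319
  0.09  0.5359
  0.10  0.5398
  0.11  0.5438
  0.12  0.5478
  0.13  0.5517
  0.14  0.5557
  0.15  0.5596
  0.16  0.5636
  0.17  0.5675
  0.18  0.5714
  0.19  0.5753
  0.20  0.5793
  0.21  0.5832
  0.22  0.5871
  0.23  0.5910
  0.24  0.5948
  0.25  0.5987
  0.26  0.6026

σ√T = 0.48·√0.08333 = 0.1386
d₁ = [ln(370/380) + (0.082 − 0.025 + ½·0.48²)·0.08333] / (σ√T) = (-0.0267 + 0.0143) / 0.1386 = -0.0889 ⇒ -0.09
d₂ = -0.0889 − 0.1386 = -0.2275 ⇒ -0.23
exp(−qT) = exp(−0.025·0.08333) = 0.9979;  exp(−rT) = exp(−0.082·0.08333) = 0.9932
N(−d₂) = N(0.23) = 0.5910;  N(−d₁) = N(0.09) = 0.5359
P = 380·0.9932·0.5910 − 370·0.9979·0.5359 = 223.0529 − 197.8666 = 25.1863

$25.19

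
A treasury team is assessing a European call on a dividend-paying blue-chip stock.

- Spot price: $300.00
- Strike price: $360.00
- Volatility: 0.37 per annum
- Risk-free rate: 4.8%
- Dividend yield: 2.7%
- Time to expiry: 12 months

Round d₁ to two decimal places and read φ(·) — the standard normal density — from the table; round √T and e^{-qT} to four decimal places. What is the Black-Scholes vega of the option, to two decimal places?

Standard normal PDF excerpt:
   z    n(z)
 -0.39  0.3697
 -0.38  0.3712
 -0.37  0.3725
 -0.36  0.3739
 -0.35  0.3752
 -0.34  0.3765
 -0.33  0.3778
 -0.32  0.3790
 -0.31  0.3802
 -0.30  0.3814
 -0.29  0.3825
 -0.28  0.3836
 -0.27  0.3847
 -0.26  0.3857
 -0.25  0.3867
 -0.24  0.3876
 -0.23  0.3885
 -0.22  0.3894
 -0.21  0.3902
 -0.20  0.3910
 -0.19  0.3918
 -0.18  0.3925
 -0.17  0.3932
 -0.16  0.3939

σ√T = 0.37 × 1.0000 = 0.3700
d₁ = [ln(300/360) + (0.048 − 0.027 + 0.37²/2)·1] / 0.3700 = [-0.1823 + 0.0895] / 0.3700 = -0.2510 which rounds to -0.25
√T = √1 = 1.0000
φ(d₁) = φ(-0.25) = 0.3867
e^(−qT) = e^(−0.027·1) = 0.9734
vega = S·e^(−qT)·φ(d₁)·√T = 300·0.9734·0.3867·1.0000 = 112.9241

112.92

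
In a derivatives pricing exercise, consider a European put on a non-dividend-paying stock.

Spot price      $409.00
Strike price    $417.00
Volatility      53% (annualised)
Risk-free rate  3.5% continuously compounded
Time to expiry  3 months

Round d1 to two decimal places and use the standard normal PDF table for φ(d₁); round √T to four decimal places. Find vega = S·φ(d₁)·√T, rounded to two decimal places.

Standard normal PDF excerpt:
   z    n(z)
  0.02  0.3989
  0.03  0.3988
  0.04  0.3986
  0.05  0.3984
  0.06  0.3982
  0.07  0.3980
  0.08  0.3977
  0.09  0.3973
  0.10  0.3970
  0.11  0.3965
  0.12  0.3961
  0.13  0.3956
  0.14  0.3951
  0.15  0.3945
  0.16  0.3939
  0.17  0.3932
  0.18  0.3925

σ√T = 0.53·√0.25 = 0.2650
ln(S/K) + (r + σ²/2)T = ln(409/417) + (0.035 + 0.53²/2)·0.25 = -0.0194 + 0.0439 = 0.0245
d₁ = 0.0245 / 0.2650 = 0.0924 ⇒ 0.09
√T = √0.25 = 0.5000
φ(d₁) = φ(0.09) = 0.3973
vega = S·φ(d₁)·√T = 409·0.3973·0.5000 = 81.2478

81.25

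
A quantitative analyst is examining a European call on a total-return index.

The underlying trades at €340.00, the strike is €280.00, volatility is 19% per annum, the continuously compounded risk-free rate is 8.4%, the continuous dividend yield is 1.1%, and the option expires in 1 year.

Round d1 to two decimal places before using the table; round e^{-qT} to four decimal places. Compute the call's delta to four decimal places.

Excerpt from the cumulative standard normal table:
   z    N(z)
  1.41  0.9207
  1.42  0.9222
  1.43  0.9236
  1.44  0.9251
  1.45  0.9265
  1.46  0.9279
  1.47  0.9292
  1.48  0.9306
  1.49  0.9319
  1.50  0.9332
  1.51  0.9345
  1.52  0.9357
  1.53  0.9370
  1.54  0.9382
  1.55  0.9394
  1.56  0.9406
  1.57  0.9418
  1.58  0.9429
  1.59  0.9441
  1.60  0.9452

0.9230

σ√T = 0.19 × 1.0000 = 0.1900
ln(S/K) + (r − q + σ²/2)T = ln(340/280) + (0.084 − 0.011 + 0.19²/2)·1 = 0.1942 + 0.0911 = 0.2852
d₁ = 0.2852 / 0.1900 = 1.5011 ≈ 1.50
N(d₁) = N(1.50) = 0.9332
Δ_call = e^(−qT)·N(d₁) = 0.9891·0.9332 = 0.9230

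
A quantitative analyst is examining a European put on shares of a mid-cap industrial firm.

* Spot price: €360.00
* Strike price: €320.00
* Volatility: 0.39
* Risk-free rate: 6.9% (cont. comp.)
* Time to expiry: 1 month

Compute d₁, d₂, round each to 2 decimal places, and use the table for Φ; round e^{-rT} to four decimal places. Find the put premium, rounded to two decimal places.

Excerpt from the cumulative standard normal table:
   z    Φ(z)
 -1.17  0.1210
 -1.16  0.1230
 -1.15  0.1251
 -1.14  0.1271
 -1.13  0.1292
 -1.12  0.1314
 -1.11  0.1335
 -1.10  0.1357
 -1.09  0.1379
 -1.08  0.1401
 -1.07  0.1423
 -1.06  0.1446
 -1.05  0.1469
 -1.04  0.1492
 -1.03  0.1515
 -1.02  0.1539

€2.44

σ√T = 0.39·√0.08333 = 0.1126
d₁ = [ln(360/320) + (0.069 + 0.39²/2)·0.08333] / 0.1126 = [0.1178 + 0.0121] / 0.1126 = 1.1536 → 1.15
d₂ = d₁ − σ√T = 1.1536 − 0.1126 = 1.0410 → 1.04
exp(−rT) = exp(−0.069·0.08333) = 0.9943
N(−d₂) = N(-1.04) = 0.1492;  N(−d₁) = N(-1.15) = 0.1251
P = 320·0.9943·0.1492 − 360·0.1251 = 47.4719 − 45.0360 = 2.4359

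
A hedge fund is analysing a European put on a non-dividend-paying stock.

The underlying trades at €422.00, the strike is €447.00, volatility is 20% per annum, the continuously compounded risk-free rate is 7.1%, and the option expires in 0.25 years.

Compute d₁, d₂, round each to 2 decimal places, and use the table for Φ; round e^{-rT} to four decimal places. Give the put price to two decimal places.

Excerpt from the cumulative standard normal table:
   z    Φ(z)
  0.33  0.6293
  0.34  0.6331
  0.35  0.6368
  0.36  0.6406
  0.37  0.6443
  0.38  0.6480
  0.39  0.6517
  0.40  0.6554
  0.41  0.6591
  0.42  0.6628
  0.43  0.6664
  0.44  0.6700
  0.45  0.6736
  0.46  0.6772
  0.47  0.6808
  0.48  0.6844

€27.07

T = 0.25;  σ√T = 0.1000
d₁ = [ln(422/447) + (0.071 + 0.2²/2)·0.25] / 0.1000 = [-0.0576 + 0.0227] / 0.1000 = -0.3480 which rounds to -0.35
d₂ = d₁ − σ√T = -0.3480 − 0.1000 = -0.4480 which rounds to -0.45
exp(−rT) = exp(−0.071·0.25) = 0.9824
N(−d₂) = N(0.45) = 0.6736;  N(−d₁) = N(0.35) = 0.6368
P = 447·0.9824·0.6736 − 422·0.6368 = 295.7999 − 268.7296 = 27.0703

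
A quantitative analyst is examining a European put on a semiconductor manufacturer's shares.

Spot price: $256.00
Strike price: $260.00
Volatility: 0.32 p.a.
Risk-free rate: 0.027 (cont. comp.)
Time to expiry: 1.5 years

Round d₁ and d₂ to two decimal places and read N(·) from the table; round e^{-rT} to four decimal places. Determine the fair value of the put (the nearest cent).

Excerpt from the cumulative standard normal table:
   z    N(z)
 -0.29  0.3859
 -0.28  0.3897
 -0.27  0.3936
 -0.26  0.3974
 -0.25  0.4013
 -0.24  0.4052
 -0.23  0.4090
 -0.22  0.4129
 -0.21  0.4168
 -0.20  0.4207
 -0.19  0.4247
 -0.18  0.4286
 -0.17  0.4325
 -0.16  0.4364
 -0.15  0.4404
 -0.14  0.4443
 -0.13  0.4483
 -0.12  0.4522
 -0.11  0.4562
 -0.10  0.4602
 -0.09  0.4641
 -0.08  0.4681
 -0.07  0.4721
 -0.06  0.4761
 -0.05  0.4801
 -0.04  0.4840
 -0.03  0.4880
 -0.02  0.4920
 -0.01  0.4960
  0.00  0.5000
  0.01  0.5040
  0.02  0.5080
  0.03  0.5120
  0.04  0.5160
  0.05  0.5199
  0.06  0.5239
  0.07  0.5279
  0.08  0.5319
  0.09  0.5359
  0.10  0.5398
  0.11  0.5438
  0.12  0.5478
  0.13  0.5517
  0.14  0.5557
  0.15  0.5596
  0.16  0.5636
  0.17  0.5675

σ√T = 0.32 × 1.2247 = 0.3919
d₁ = [ln(256/260) + (0.027 + 0.32²/2)·1.5] / 0.3919 = [-0.0155 + 0.1173] / 0.3919 = 0.2597 which rounds to 0.26
d₂ = d₁ − σ√T = 0.2597 − 0.3919 = -0.1322 which rounds to -0.13
e^(−rT) = e^(−0.027·1.5) = 0.9603
N(−d₂) = N(0.13) = 0.5517;  N(−d₁) = N(-0.26) = 0.3974
P = 260·0.9603·0.5517 − 256·0.3974 = 137.7474 − 101.7344 = 36.0130

$36.01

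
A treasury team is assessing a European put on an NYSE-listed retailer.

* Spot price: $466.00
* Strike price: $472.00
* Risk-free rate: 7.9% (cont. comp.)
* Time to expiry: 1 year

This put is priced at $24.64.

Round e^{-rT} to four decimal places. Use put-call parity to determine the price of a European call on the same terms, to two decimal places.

exp(−rT) = exp(−0.079·1) = 0.9240
Put-call parity: C − P = S − K·e^(−rT) = 466 − 472·0.9240 = 466 − 436.1280 = 29.8720
C = P + (C − P) = 24.64 + (29.8720) = 54.5120

$54.51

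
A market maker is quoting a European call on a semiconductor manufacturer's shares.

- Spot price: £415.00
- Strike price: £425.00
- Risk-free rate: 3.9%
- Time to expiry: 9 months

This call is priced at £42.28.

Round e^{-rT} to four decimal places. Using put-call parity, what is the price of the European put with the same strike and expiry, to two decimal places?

£40.04

e^(−rT) = e^(−0.039·0.75) = 0.9712
Put-call parity: C − P = S − K·e^(−rT) = 415 − 425·0.9712 = 415 − 412.7600 = 2.2400
P = C − (C − P) = 42.28 − (2.2400) = 40.0400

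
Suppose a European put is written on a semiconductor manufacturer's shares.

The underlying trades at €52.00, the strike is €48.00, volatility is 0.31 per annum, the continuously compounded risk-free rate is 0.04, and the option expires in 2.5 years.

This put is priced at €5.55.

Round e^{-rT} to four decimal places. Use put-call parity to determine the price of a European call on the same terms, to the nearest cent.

€14.12

e^(−rT) = e^(−0.04·2.5) = 0.9048
Put-call parity: C − P = S − K·e^(−rT) = 52 − 48·0.9048 = 52 − 43.4304 = 8.5696
C = P + (C − P) = 5.55 + (8.5696) = 14.1196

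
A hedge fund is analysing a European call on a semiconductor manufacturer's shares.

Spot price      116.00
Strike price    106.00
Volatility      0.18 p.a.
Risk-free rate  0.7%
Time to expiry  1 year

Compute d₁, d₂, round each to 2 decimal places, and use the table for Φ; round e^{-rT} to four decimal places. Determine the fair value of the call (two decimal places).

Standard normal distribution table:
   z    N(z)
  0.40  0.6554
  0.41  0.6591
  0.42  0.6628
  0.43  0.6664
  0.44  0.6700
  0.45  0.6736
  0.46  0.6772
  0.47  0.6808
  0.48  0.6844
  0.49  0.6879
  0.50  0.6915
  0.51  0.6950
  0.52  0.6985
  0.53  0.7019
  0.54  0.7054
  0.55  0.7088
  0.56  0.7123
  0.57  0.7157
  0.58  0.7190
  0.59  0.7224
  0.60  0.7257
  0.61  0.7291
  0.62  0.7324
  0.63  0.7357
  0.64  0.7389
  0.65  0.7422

14.44

σ√T = 0.18 × 1.0000 = 0.1800
d₁ = [ln(116/106) + (0.007 + ½·0.18²)·1] / (σ√T) = (0.0902 + 0.0232) / 0.1800 = 0.6297 ⇒ 0.63
d₂ = 0.6297 − 0.1800 = 0.4497 ⇒ 0.45
e^(−rT) = e^(−0.007·1) = 0.9930
N(d₁) = N(0.63) = 0.7357;  N(d₂) = N(0.45) = 0.6736
C = 116·0.7357 − 106·0.9930·0.6736 = 85.3412 − 70.9018 = 14.4394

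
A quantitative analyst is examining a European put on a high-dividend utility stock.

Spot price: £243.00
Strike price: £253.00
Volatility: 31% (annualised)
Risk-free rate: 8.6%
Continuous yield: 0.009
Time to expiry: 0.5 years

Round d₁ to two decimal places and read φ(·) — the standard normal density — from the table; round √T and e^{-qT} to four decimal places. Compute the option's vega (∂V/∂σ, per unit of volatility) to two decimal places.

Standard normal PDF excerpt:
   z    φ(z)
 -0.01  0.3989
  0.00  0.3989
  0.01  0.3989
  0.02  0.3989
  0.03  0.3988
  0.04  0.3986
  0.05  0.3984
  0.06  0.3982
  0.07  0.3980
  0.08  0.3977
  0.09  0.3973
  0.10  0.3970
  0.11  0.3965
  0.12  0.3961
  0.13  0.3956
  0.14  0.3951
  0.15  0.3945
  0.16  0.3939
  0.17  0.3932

σ√T = 0.31·√0.5 = 0.2192
ln(S/K) + (r − q + σ²/2)T = ln(243/253) + (0.086 − 0.009 + 0.31²/2)·0.5 = -0.0403 + 0.0625 = 0.0222
d₁ = 0.0222 / 0.2192 = 0.1013 which rounds to 0.10
√T = √0.5 = 0.7071
φ(d₁) = φ(0.10) = 0.3970
exp(−qT) = exp(−0.009·0.5) = 0.9955
vega = S·exp(−qT)·φ(d₁)·√T = 243·0.9955·0.3970·0.7071 = 67.9077

67.91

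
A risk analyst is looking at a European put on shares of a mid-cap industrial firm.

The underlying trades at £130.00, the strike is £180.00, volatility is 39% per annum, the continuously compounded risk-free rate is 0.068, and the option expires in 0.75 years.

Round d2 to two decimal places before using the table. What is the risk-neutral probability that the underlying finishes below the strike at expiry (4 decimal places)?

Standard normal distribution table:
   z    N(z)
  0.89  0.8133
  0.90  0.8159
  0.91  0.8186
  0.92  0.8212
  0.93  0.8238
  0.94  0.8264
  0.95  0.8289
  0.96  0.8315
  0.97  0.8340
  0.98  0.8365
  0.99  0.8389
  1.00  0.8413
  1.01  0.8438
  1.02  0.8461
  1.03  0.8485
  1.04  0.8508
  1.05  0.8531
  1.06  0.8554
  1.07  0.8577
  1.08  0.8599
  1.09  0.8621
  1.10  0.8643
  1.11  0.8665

0.8365

T = 0.75;  σ√T = 0.3377
d₁ = [ln(130/180) + (0.068 + ½·0.39²)·0.75] / (σ√T) = (-0.3254 + 0.1080) / 0.3377 = -0.6436 ⇒ -0.64
d₂ = -0.6436 − 0.3377 = -0.9814 ⇒ -0.98
Risk-neutral Pr[S_T < K] = N(−d₂) = N(0.98) = 0.8365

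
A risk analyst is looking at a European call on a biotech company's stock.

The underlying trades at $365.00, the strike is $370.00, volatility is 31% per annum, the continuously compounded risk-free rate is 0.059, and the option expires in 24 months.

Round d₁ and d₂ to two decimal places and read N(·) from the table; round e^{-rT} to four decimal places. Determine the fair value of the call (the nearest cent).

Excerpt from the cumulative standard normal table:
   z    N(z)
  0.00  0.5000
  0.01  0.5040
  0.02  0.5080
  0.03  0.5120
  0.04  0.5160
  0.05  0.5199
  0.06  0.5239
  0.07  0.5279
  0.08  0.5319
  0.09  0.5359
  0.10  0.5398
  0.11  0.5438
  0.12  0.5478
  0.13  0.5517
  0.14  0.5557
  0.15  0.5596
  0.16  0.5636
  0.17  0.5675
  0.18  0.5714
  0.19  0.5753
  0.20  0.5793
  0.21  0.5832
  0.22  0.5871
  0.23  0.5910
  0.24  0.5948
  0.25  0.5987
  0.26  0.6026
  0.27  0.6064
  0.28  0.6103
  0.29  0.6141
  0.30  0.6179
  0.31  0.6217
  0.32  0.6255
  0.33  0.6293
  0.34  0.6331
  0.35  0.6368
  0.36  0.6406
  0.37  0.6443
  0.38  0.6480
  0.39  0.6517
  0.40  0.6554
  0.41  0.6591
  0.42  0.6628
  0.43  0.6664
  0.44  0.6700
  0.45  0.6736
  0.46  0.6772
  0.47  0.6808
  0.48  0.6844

$80.14

σ√T = 0.31 × 1.4142 = 0.4384
d₁ = [ln(365/370) + (0.059 + ½·0.31²)·2] / (σ√T) = (-0.0136 + 0.2141) / 0.4384 = 0.4573 ≈ 0.46
d₂ = 0.4573 − 0.4384 = 0.0189 ≈ 0.02
exp(−rT) = exp(−0.059·2) = 0.8887
N(d₁) = N(0.46) = 0.6772;  N(d₂) = N(0.02) = 0.5080
C = 365·0.6772 − 370·0.8887·0.5080 = 247.1780 − 167.0401 = 80.1379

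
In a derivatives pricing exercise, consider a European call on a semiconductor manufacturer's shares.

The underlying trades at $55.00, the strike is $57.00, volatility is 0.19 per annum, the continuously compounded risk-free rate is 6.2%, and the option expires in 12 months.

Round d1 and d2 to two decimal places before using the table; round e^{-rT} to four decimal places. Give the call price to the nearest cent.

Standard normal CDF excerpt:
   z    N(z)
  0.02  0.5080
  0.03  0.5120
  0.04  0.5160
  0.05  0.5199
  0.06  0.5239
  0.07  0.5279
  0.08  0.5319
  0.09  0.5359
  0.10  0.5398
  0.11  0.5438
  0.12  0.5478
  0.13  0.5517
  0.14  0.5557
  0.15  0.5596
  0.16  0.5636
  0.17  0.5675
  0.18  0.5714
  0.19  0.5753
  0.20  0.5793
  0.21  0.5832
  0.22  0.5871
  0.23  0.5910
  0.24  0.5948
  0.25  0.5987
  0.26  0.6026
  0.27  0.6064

σ√T = 0.19·√1 = 0.1900
ln(S/K) + (r + σ²/2)T = ln(55/57) + (0.062 + 0.19²/2)·1 = -0.0357 + 0.0800 = 0.0443
d₁ = 0.0443 / 0.1900 = 0.2333 ≈ 0.23
d₂ = d₁ − σ√T = 0.2333 − 0.1900 = 0.0433 ≈ 0.04
e^(−rT) = e^(−0.062·1) = 0.9399
C = 55·N(0.23) − 57·0.9399·N(0.04) = 55·0.5910 − 57·0.9399·0.5160 = 32.5050 − 27.6443 = 4.8607

$4.86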